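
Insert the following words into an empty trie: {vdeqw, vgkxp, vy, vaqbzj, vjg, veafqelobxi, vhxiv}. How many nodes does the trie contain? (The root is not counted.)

Trie structure (* marks end of a word):
(root)
└─ v
   ├─ a
   │  └─ q
   │     └─ b
   │        └─ z
   │           └─ j *
   ├─ d
   │  └─ e
   │     └─ q
   │        └─ w *
   ├─ e
   │  └─ a
   │     └─ f
   │        └─ q
   │           └─ e
   │              └─ l
   │                 └─ o
   │                    └─ b
   │                       └─ x
   │                          └─ i *
   ├─ g
   │  └─ k
   │     └─ x
   │        └─ p *
   ├─ h
   │  └─ x
   │     └─ i
   │        └─ v *
   ├─ j
   │  └─ g *
   └─ y *
Counting every labelled node above: 31.

31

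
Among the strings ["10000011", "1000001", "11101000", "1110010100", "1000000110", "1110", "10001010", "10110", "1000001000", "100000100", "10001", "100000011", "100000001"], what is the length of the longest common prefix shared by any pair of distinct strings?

9

The deepest shared node is where two words last agree before diverging.
"100000011" and "1000000110" agree on "100000011" (9 characters) before diverging; nothing deeper is shared.
Longest shared-prefix length: 9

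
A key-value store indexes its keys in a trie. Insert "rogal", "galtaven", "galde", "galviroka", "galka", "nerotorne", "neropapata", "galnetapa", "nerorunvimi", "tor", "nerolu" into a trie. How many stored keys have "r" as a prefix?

1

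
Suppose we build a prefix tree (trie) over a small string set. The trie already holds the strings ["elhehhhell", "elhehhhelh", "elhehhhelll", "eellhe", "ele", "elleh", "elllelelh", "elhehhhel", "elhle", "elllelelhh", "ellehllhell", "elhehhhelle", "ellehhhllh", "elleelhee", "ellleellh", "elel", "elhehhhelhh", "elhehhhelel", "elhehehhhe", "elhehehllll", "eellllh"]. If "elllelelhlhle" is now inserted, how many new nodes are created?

4

"elllelelh" is already a path in the trie; the remaining "lhle" must be added.
New nodes needed: |"elllelelhlhle"| − 9 = 13 − 9 = 4.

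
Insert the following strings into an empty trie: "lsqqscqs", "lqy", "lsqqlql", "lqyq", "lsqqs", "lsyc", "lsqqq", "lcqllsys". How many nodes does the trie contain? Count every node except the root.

24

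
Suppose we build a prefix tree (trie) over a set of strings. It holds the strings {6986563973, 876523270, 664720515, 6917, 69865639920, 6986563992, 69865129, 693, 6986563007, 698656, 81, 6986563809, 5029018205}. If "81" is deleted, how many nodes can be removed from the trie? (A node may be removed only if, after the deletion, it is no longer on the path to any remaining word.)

Walk "81" from the leaf back toward the root, removing each node that no remaining word uses.
The suffix "1" (1 node) is used only by "81"; the node for "8" still has the child "7", so pruning stops there.
Nodes removed: 1

1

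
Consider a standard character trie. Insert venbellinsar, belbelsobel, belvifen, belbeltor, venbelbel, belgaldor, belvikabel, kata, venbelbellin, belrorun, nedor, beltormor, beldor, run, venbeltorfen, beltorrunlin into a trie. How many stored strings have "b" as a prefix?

Walk to "b"; the words in its subtree are exactly those with that prefix.
Matches: "belbelsobel", "belbeltor", "beldor", "belgaldor", "belrorun", "beltormor", "beltorrunlin", "belvifen", "belvikabel"
Count: 9

9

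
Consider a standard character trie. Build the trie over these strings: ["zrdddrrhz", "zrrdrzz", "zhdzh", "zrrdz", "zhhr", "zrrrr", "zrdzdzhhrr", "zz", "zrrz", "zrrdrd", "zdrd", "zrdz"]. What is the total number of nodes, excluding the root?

For each word, the new-node count is its length minus the longest prefix already in the trie:
  "zrdddrrhz" → 9 new (z, r, d, d, d, r, r, h, z)
  "zrrdrzz" → prefix "zr" already present; 5 new (r, d, r, z, z)
  "zhdzh" → prefix "z" already present; 4 new (h, d, z, h)
  "zrrdz" → prefix "zrrd" already present; 1 new (z)
  "zhhr" → prefix "zh" already present; 2 new (h, r)
  "zrrrr" → prefix "zrr" already present; 2 new (r, r)
  "zrdzdzhhrr" → prefix "zrd" already present; 7 new (z, d, z, h, h, r, r)
  "zz" → prefix "z" already present; 1 new (z)
  "zrrz" → prefix "zrr" already present; 1 new (z)
  "zrrdrd" → prefix "zrrdr" already present; 1 new (d)
  "zdrd" → prefix "z" already present; 3 new (d, r, d)
  "zrdz" → prefix "zrdz" already present; 0 new (none)
Total nodes = 9 + 5 + 4 + 1 + 2 + 2 + 7 + 1 + 1 + 1 + 3 + 0 = 36

36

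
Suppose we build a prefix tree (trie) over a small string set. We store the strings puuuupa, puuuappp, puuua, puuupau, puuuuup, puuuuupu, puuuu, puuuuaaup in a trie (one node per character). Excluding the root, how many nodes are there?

Trace insertions, counting only characters that open a new branch:
  "puuuupa" → 7 new (p, u, u, u, u, p, a)
  "puuuappp" → prefix "puuu" already present; 4 new (a, p, p, p)
  "puuua" → prefix "puuua" already present; 0 new (none)
  "puuupau" → prefix "puuu" already present; 3 new (p, a, u)
  "puuuuup" → prefix "puuuu" already present; 2 new (u, p)
  "puuuuupu" → prefix "puuuuup" already present; 1 new (u)
  "puuuu" → prefix "puuuu" already present; 0 new (none)
  "puuuuaaup" → prefix "puuuu" already present; 4 new (a, a, u, p)
Total nodes = 7 + 4 + 0 + 3 + 2 + 1 + 0 + 4 = 21

21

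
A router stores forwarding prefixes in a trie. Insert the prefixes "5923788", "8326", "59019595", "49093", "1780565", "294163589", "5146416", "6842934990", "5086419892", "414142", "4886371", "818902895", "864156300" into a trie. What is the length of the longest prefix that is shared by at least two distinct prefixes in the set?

2

Look for the deepest trie node that still has at least two words in its subtree.
e.g. "59019595" and "5923788" share the prefix "59" of length 2; no pair shares a longer one.
Longest shared-prefix length: 2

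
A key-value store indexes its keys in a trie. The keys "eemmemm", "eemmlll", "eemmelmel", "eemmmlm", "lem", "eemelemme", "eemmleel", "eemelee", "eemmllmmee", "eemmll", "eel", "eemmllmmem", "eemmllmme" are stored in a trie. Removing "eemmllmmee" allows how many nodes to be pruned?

1

A node on "eemmllmmee"'s path can go only if nothing else ends at it or branches off below it.
The suffix "e" (1 node) is used only by "eemmllmmee"; the node for "eemmllmme" still has the child "m", so pruning stops there.
Nodes removed: 1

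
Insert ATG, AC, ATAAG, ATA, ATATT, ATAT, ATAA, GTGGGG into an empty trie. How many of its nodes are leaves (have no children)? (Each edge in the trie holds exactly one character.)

Leaves are exactly the stored words that no other stored word extends.
Those words: "AC", "ATAAG", "ATATT", "ATG", "GTGGGG"
Leaf count: 5

5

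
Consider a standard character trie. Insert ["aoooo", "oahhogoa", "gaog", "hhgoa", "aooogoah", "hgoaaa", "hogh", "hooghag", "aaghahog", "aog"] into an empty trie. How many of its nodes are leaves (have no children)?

10

A leaf is a node with no children — equivalently, the end of a word that is not a proper prefix of any other stored word.
Those words: "aaghahog", "aog", "aooogoah", "aoooo", "gaog", "hgoaaa", "hhgoa", "hogh", "hooghag", "oahhogoa"
Leaf count: 10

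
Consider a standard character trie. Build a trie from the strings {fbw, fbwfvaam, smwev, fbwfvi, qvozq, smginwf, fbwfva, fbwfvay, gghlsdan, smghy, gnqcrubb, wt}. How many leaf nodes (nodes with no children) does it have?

10

A leaf is a node with no children — equivalently, the end of a word that is not a proper prefix of any other stored word.
Those words: "fbwfvaam", "fbwfvay", "fbwfvi", "gghlsdan", "gnqcrubb", "qvozq", "smghy", "smginwf", "smwev", "wt"
Leaf count: 10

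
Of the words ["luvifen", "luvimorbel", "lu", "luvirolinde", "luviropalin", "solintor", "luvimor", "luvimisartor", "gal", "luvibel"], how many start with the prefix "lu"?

Walk to "lu"; the words in its subtree are exactly those with that prefix.
Words under "lu": lu, luvibel, luvifen, luvimisartor, luvimor, luvimorbel, luvirolinde, luviropalin
Count: 8

8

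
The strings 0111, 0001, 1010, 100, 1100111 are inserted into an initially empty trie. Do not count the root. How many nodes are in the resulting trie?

18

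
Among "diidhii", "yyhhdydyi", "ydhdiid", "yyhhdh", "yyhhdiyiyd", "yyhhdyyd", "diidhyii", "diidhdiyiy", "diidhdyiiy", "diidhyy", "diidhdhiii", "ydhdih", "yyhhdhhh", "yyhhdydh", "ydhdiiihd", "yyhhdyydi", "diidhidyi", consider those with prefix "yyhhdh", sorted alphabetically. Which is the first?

yyhhdh

Filter for "yyhhdh…" and sort: "yyhhdh", "yyhhdhhh"
Position 1: yyhhdh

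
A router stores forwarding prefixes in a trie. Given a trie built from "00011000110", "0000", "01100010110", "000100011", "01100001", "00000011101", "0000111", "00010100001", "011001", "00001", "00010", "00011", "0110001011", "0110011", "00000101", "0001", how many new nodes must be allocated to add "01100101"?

"011001" is already a path in the trie; the remaining "01" must be added.
New nodes needed: |"01100101"| − 6 = 8 − 6 = 2.

2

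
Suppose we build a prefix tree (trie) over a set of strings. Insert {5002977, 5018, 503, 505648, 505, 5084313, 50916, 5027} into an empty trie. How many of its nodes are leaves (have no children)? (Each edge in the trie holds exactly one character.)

7

A leaf is a node with no children — equivalently, the end of a word that is not a proper prefix of any other stored word.
Those words: "5002977", "5018", "5027", "503", "505648", "5084313", "50916"
Leaf count: 7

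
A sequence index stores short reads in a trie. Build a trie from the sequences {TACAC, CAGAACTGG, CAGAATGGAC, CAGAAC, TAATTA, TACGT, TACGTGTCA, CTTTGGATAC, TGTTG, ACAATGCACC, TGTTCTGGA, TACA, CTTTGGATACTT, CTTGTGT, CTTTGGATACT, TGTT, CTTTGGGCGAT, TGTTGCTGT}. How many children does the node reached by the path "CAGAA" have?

Follow the path "CAGAA" to its node, then look at its outgoing edges.
Distinct next characters after "CAGAA": C, T.
That node has 2 child edges.

2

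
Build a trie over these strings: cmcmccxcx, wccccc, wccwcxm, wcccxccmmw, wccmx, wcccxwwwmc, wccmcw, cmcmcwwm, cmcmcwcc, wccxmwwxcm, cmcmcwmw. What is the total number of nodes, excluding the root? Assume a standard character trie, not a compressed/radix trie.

Insert word by word; a character creates a node only if that edge doesn't already exist:
  "cmcmccxcx" → 9 new (c, m, c, m, c, c, x, c, x)
  "wccccc" → 6 new (w, c, c, c, c, c)
  "wccwcxm" → prefix "wcc" already present; 4 new (w, c, x, m)
  "wcccxccmmw" → prefix "wccc" already present; 6 new (x, c, c, m, m, w)
  "wccmx" → prefix "wcc" already present; 2 new (m, x)
  "wcccxwwwmc" → prefix "wcccx" already present; 5 new (w, w, w, m, c)
  "wccmcw" → prefix "wccm" already present; 2 new (c, w)
  "cmcmcwwm" → prefix "cmcmc" already present; 3 new (w, w, m)
  "cmcmcwcc" → prefix "cmcmcw" already present; 2 new (c, c)
  "wccxmwwxcm" → prefix "wcc" already present; 7 new (x, m, w, w, x, c, m)
  "cmcmcwmw" → prefix "cmcmcw" already present; 2 new (m, w)
Total nodes = 9 + 6 + 4 + 6 + 2 + 5 + 2 + 3 + 2 + 7 + 2 = 48

48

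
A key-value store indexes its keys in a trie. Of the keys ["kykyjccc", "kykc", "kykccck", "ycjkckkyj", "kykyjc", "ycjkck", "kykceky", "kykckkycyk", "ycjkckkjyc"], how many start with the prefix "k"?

Traverse to the node for "k", then collect every word in that subtree.
Matches: "kykc", "kykccck", "kykceky", "kykckkycyk", "kykyjc", "kykyjccc"
Count: 6

6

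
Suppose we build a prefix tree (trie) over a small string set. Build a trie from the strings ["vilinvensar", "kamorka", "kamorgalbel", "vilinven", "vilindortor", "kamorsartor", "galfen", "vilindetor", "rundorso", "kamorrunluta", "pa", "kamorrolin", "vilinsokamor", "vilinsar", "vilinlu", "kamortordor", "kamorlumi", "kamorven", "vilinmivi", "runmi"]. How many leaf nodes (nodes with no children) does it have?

19

A leaf is a node with no children — equivalently, the end of a word that is not a proper prefix of any other stored word.
Those words: "galfen", "kamorgalbel", "kamorka", "kamorlumi", "kamorrolin", "kamorrunluta", "kamorsartor", "kamortordor", "kamorven", "pa", "rundorso", "runmi", "vilindetor", "vilindortor", "vilinlu", "vilinmivi", "vilinsar", "vilinsokamor", "vilinvensar"
Leaf count: 19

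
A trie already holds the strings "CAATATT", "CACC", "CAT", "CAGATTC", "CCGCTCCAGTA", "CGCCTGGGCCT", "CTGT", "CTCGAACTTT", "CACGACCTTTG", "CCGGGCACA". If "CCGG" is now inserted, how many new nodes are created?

0

"CCGG" is already a full path in the trie; only an end-marker is added.
No new nodes are needed: 0.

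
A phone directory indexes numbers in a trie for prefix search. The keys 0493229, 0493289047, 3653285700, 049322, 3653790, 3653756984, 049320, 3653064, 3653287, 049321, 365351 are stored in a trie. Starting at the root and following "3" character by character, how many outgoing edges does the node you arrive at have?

The children of the "3" node are the distinct next characters among strings starting with "3".
Distinct next characters after "3": 6.
That node has 1 child edge.

1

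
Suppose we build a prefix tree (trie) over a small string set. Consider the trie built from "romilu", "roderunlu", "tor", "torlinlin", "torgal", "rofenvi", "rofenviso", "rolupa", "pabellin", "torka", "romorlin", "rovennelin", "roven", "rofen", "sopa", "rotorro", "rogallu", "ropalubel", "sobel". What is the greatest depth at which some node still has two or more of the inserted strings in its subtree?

7

Look for the deepest trie node that still has at least two words in its subtree.
e.g. "rofenvi" and "rofenviso" share the prefix "rofenvi" of length 7; no pair shares a longer one.
Longest shared-prefix length: 7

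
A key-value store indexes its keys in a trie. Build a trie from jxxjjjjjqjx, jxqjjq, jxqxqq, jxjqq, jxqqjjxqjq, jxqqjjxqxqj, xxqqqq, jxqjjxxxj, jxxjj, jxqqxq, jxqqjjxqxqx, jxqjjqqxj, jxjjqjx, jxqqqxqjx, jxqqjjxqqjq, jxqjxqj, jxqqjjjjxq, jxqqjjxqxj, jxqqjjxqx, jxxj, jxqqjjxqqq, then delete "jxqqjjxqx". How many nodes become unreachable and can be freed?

0

A node on "jxqqjjxqx"'s path can go only if nothing else ends at it or branches off below it.
Every node on "jxqqjjxqx" is still needed (e.g. by "jxqqjjxqxqj"), so nothing is freed.
Nodes removed: 0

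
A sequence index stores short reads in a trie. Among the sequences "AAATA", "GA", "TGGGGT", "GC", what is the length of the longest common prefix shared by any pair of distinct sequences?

1

Look for the deepest trie node that still has at least two words in its subtree.
"GA" and "GC" agree on "G" (1 characters) before diverging; nothing deeper is shared.
Longest shared-prefix length: 1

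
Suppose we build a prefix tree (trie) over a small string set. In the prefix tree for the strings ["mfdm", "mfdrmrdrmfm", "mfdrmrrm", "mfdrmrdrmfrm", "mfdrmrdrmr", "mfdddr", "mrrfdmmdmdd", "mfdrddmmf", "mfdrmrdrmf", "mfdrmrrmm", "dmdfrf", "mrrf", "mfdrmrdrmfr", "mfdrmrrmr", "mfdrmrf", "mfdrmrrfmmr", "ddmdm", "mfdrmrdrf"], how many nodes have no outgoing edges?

14

A leaf is a node with no children — equivalently, the end of a word that is not a proper prefix of any other stored word.
Those words: "ddmdm", "dmdfrf", "mfdddr", "mfdm", "mfdrddmmf", "mfdrmrdrf", "mfdrmrdrmfm", "mfdrmrdrmfrm", "mfdrmrdrmr", "mfdrmrf", "mfdrmrrfmmr", "mfdrmrrmm", "mfdrmrrmr", "mrrfdmmdmdd"
Leaf count: 14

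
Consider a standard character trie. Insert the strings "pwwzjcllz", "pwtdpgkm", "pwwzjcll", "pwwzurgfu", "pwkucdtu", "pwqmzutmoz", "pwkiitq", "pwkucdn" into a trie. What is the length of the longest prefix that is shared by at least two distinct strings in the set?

The deepest shared node is where two words last agree before diverging.
"pwwzjcll" and "pwwzjcllz" agree on "pwwzjcll" (8 characters) before diverging; nothing deeper is shared.
Longest shared-prefix length: 8

8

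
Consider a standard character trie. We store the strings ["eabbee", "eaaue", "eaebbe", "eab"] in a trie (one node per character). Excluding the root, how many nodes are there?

13

Trace insertions, counting only characters that open a new branch:
  "eabbee" → 6 new (e, a, b, b, e, e)
  "eaaue" → prefix "ea" already present; 3 new (a, u, e)
  "eaebbe" → prefix "ea" already present; 4 new (e, b, b, e)
  "eab" → prefix "eab" already present; 0 new (none)
Total nodes = 6 + 3 + 4 + 0 = 13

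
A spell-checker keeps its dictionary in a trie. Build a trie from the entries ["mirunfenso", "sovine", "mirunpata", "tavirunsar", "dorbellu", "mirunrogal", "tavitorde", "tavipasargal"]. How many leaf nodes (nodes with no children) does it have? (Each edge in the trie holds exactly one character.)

8

Leaves are exactly the stored words that no other stored word extends.
Those words: "dorbellu", "mirunfenso", "mirunpata", "mirunrogal", "sovine", "tavipasargal", "tavirunsar", "tavitorde"
Leaf count: 8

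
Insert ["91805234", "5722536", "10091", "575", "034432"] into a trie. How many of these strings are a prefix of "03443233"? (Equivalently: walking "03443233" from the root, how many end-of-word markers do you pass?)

Walk "03443233" from the root; an end-of-word marker is hit whenever a stored word is a prefix of "03443233".
Prefixes of the query that are stored words: "034432"
Count: 1

1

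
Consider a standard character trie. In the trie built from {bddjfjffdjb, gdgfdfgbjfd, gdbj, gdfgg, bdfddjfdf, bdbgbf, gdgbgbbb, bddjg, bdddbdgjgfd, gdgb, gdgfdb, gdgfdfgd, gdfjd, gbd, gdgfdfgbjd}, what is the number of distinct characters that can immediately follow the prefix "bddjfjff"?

Follow the path "bddjfjff" to its node, then look at its outgoing edges.
Characters that immediately follow "bddjfjff" among the stored strings: {d}.
That node has 1 child edge.

1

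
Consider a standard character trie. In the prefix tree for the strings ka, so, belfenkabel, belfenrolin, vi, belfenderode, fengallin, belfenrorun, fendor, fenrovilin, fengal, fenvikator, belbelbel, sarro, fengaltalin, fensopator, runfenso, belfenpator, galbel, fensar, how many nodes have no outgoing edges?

A leaf is a node with no children — equivalently, the end of a word that is not a proper prefix of any other stored word.
Those words: "belbelbel", "belfenderode", "belfenkabel", "belfenpator", "belfenrolin", "belfenrorun", "fendor", "fengallin", "fengaltalin", "fenrovilin", "fensar", "fensopator", "fenvikator", "galbel", "ka", "runfenso", "sarro", "so", "vi"
Leaf count: 19

19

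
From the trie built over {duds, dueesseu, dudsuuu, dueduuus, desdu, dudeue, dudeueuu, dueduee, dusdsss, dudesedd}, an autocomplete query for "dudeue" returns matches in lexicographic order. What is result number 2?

DFS of the "dudeue" subtree visits, in order: "dudeue", "dudeueuu"
The 2nd is dudeueuu.

dudeueuu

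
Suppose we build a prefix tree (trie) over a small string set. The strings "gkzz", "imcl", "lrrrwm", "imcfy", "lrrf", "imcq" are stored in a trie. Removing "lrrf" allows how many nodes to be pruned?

A node on "lrrf"'s path can go only if nothing else ends at it or branches off below it.
The suffix "f" (1 node) is used only by "lrrf"; the node for "lrr" still has the child "r", so pruning stops there.
Nodes removed: 1

1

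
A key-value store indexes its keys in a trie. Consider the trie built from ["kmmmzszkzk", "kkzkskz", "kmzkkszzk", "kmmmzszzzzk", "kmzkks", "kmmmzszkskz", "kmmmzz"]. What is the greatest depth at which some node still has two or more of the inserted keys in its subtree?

8

Equivalently: take the maximum, over all pairs, of their longest common prefix length.
"kmmmzszkskz" and "kmmmzszkzk" agree on "kmmmzszk" (8 characters) before diverging; nothing deeper is shared.
Longest shared-prefix length: 8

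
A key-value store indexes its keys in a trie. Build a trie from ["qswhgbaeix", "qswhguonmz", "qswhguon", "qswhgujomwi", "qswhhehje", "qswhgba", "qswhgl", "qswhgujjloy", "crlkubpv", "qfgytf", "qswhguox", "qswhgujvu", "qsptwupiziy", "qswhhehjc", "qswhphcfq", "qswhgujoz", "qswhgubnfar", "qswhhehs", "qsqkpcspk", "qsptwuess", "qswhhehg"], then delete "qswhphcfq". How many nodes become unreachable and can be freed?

A node on "qswhphcfq"'s path can go only if nothing else ends at it or branches off below it.
The suffix "phcfq" (5 nodes) is used only by "qswhphcfq"; the node for "qswh" still has the child "g", so pruning stops there.
Nodes removed: 5

5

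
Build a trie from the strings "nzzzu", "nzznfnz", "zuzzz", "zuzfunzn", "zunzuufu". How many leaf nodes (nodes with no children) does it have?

A leaf is a node with no children — equivalently, the end of a word that is not a proper prefix of any other stored word.
Those words: "nzznfnz", "nzzzu", "zunzuufu", "zuzfunzn", "zuzzz"
Leaf count: 5

5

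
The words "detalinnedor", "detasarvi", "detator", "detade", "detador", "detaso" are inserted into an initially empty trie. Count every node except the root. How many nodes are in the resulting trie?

25

Trie structure (* marks end of a word):
(root)
└─ d
   └─ e
      └─ t
         └─ a
            ├─ d
            │  ├─ e *
            │  └─ o
            │     └─ r *
            ├─ l
            │  └─ i
            │     └─ n
            │        └─ n
            │           └─ e
            │              └─ d
            │                 └─ o
            │                    └─ r *
            ├─ s
            │  ├─ a
            │  │  └─ r
            │  │     └─ v
            │  │        └─ i *
            │  └─ o *
            └─ t
               └─ o
                  └─ r *
Counting every labelled node above: 25.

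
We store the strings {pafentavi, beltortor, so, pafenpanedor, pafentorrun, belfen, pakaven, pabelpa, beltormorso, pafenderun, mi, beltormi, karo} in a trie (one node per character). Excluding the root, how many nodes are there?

Trace insertions, counting only characters that open a new branch:
  "pafentavi" → 9 new (p, a, f, e, n, t, a, v, i)
  "beltortor" → 9 new (b, e, l, t, o, r, t, o, r)
  "so" → 2 new (s, o)
  "pafenpanedor" → prefix "pafen" already present; 7 new (p, a, n, e, d, o, r)
  "pafentorrun" → prefix "pafent" already present; 5 new (o, r, r, u, n)
  "belfen" → prefix "bel" already present; 3 new (f, e, n)
  "pakaven" → prefix "pa" already present; 5 new (k, a, v, e, n)
  "pabelpa" → prefix "pa" already present; 5 new (b, e, l, p, a)
  "beltormorso" → prefix "beltor" already present; 5 new (m, o, r, s, o)
  "pafenderun" → prefix "pafen" already present; 5 new (d, e, r, u, n)
  "mi" → 2 new (m, i)
  "beltormi" → prefix "beltorm" already present; 1 new (i)
  "karo" → 4 new (k, a, r, o)
Total nodes = 9 + 9 + 2 + 7 + 5 + 3 + 5 + 5 + 5 + 5 + 2 + 1 + 4 = 62

62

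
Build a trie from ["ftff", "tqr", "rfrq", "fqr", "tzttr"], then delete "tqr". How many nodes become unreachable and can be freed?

2

A node on "tqr"'s path can go only if nothing else ends at it or branches off below it.
The suffix "qr" (2 nodes) is used only by "tqr"; the node for "t" still has the child "z", so pruning stops there.
Nodes removed: 2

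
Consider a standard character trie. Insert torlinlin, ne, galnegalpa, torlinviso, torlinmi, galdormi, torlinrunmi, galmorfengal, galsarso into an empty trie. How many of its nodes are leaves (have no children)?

Leaves are exactly the stored words that no other stored word extends.
Those words: "galdormi", "galmorfengal", "galnegalpa", "galsarso", "ne", "torlinlin", "torlinmi", "torlinrunmi", "torlinviso"
Leaf count: 9

9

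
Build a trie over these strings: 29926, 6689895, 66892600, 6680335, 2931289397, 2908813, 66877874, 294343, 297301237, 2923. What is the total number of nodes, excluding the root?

For each word, the new-node count is its length minus the longest prefix already in the trie:
  "29926" → 5 new (2, 9, 9, 2, 6)
  "6689895" → 7 new (6, 6, 8, 9, 8, 9, 5)
  "66892600" → prefix "6689" already present; 4 new (2, 6, 0, 0)
  "6680335" → prefix "668" already present; 4 new (0, 3, 3, 5)
  "2931289397" → prefix "29" already present; 8 new (3, 1, 2, 8, 9, 3, 9, 7)
  "2908813" → prefix "29" already present; 5 new (0, 8, 8, 1, 3)
  "66877874" → prefix "668" already present; 5 new (7, 7, 8, 7, 4)
  "294343" → prefix "29" already present; 4 new (4, 3, 4, 3)
  "297301237" → prefix "29" already present; 7 new (7, 3, 0, 1, 2, 3, 7)
  "2923" → prefix "29" already present; 2 new (2, 3)
Total nodes = 5 + 7 + 4 + 4 + 8 + 5 + 5 + 4 + 7 + 2 = 51

51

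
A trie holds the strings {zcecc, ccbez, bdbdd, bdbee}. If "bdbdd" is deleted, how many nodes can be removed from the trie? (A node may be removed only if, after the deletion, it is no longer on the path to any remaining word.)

2

A node on "bdbdd"'s path can go only if nothing else ends at it or branches off below it.
The suffix "dd" (2 nodes) is used only by "bdbdd"; the node for "bdb" still has the child "e", so pruning stops there.
Nodes removed: 2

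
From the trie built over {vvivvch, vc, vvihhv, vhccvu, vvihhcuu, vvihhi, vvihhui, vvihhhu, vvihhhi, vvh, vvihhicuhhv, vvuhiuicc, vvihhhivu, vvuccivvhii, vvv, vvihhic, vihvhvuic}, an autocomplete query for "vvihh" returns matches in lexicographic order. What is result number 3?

vvihhhivu

Words with prefix "vvihh", in lexicographic order: "vvihhcuu", "vvihhhi", "vvihhhivu", "vvihhhu", "vvihhi", "vvihhic", "vvihhicuhhv", "vvihhui", "vvihhv"
The 3rd is vvihhhivu.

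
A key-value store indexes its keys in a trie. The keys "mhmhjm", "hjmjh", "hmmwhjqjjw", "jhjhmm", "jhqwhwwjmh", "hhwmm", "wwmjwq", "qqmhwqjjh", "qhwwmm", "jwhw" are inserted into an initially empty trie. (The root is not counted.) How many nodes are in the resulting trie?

61

Count nodes per top-level branch (shared prefixes stored once):
  'h'-branch (hhwmm, hjmjh, hmmwhjqjjw): 18 nodes
  'j'-branch (jhjhmm, jhqwhwwjmh, jwhw): 17 nodes
  'm'-branch (mhmhjm): 6 nodes
  'q'-branch (qhwwmm, qqmhwqjjh): 14 nodes
  'w'-branch (wwmjwq): 6 nodes
Sum: 61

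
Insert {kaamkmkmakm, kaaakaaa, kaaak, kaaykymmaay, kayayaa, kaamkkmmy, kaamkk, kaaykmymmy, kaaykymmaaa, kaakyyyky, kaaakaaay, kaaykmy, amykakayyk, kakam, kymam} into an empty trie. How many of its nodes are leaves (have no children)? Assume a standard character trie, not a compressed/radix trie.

11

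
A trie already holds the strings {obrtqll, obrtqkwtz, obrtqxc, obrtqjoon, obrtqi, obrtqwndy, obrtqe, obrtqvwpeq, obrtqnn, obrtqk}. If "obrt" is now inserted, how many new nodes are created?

0

Every character of "obrt" already lies on an existing path (it is a prefix of some stored word).
No new nodes are needed: 0.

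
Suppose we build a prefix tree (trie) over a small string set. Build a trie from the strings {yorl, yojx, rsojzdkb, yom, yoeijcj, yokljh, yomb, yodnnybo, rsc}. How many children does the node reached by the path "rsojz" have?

1

The children of the "rsojz" node are the distinct next characters among strings starting with "rsojz".
Distinct next characters after "rsojz": d.
That node has 1 child edge.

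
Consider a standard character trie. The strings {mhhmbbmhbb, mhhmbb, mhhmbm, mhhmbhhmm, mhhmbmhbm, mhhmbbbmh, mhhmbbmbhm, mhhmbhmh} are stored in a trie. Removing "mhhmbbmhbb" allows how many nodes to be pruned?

Walk "mhhmbbmhbb" from the leaf back toward the root, removing each node that no remaining word uses.
The suffix "hbb" (3 nodes) is used only by "mhhmbbmhbb"; the node for "mhhmbbm" still has the child "b", so pruning stops there.
Nodes removed: 3

3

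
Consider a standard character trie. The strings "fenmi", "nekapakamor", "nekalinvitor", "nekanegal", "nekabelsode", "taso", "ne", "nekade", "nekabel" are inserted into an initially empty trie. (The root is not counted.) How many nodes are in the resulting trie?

Trace insertions, counting only characters that open a new branch:
  "fenmi" → 5 new (f, e, n, m, i)
  "nekapakamor" → 11 new (n, e, k, a, p, a, k, a, m, o, r)
  "nekalinvitor" → prefix "neka" already present; 8 new (l, i, n, v, i, t, o, r)
  "nekanegal" → prefix "neka" already present; 5 new (n, e, g, a, l)
  "nekabelsode" → prefix "neka" already present; 7 new (b, e, l, s, o, d, e)
  "taso" → 4 new (t, a, s, o)
  "ne" → prefix "ne" already present; 0 new (none)
  "nekade" → prefix "neka" already present; 2 new (d, e)
  "nekabel" → prefix "nekabel" already present; 0 new (none)
Total nodes = 5 + 11 + 8 + 5 + 7 + 4 + 0 + 2 + 0 = 42

42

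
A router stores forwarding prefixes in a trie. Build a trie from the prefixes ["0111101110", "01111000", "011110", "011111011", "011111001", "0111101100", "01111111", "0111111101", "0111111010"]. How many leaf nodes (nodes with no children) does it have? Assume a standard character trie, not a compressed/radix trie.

A leaf is a node with no children — equivalently, the end of a word that is not a proper prefix of any other stored word.
Those words: "01111000", "0111101100", "0111101110", "011111001", "011111011", "0111111010", "0111111101"
Leaf count: 7

7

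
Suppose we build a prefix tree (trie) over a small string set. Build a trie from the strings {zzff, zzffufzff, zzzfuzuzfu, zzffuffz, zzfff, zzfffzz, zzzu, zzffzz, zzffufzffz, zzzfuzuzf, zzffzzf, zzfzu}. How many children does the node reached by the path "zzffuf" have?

The children of the "zzffuf" node are the distinct next characters among strings starting with "zzffuf".
Distinct next characters after "zzffuf": f, z.
That node has 2 child edges.

2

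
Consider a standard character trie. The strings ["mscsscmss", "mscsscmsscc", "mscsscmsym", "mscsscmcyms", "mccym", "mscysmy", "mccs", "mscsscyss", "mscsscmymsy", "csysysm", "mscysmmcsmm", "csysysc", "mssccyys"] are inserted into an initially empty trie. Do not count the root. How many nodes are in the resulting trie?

52

Insert word by word; a character creates a node only if that edge doesn't already exist:
  "mscsscmss" → 9 new (m, s, c, s, s, c, m, s, s)
  "mscsscmsscc" → prefix "mscsscmss" already present; 2 new (c, c)
  "mscsscmsym" → prefix "mscsscms" already present; 2 new (y, m)
  "mscsscmcyms" → prefix "mscsscm" already present; 4 new (c, y, m, s)
  "mccym" → prefix "m" already present; 4 new (c, c, y, m)
  "mscysmy" → prefix "msc" already present; 4 new (y, s, m, y)
  "mccs" → prefix "mcc" already present; 1 new (s)
  "mscsscyss" → prefix "mscssc" already present; 3 new (y, s, s)
  "mscsscmymsy" → prefix "mscsscm" already present; 4 new (y, m, s, y)
  "csysysm" → 7 new (c, s, y, s, y, s, m)
  "mscysmmcsmm" → prefix "mscysm" already present; 5 new (m, c, s, m, m)
  "csysysc" → prefix "csysys" already present; 1 new (c)
  "mssccyys" → prefix "ms" already present; 6 new (s, c, c, y, y, s)
Total nodes = 9 + 2 + 2 + 4 + 4 + 4 + 1 + 3 + 4 + 7 + 5 + 1 + 6 = 52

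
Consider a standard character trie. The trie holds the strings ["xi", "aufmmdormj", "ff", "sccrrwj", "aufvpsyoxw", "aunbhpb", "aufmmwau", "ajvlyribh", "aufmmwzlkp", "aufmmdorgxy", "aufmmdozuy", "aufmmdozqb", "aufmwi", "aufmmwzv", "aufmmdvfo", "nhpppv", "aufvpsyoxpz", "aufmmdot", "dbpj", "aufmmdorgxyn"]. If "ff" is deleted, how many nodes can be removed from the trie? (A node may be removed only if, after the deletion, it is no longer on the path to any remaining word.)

After clearing the end-marker at "ff", prune upward until reaching a node still needed by another word.
No other word shares any prefix with "ff", so all 2 of its nodes go.
Nodes removed: 2

2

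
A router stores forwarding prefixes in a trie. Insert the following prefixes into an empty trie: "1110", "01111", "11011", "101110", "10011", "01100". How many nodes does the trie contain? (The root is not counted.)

22

For each word, the new-node count is its length minus the longest prefix already in the trie:
  "1110" → 4 new (1, 1, 1, 0)
  "01111" → 5 new (0, 1, 1, 1, 1)
  "11011" → prefix "11" already present; 3 new (0, 1, 1)
  "101110" → prefix "1" already present; 5 new (0, 1, 1, 1, 0)
  "10011" → prefix "10" already present; 3 new (0, 1, 1)
  "01100" → prefix "011" already present; 2 new (0, 0)
Total nodes = 4 + 5 + 3 + 5 + 3 + 2 = 22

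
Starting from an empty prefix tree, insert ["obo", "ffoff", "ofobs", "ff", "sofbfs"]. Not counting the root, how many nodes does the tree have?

18

Insert word by word; a character creates a node only if that edge doesn't already exist:
  "obo" → 3 new (o, b, o)
  "ffoff" → 5 new (f, f, o, f, f)
  "ofobs" → prefix "o" already present; 4 new (f, o, b, s)
  "ff" → prefix "ff" already present; 0 new (none)
  "sofbfs" → 6 new (s, o, f, b, f, s)
Total nodes = 3 + 5 + 4 + 0 + 6 = 18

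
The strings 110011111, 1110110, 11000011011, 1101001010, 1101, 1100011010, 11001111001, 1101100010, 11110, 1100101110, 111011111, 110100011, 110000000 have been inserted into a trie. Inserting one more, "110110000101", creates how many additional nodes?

Walking "110110000101" from the root, the first 8 characters ("11011000") follow existing edges; "0" is the first miss.
New nodes needed: |"110110000101"| − 8 = 12 − 8 = 4.

4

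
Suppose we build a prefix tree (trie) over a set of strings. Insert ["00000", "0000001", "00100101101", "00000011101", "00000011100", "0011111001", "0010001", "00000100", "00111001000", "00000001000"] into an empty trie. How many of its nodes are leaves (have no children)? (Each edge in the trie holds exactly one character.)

8

A leaf is a node with no children — equivalently, the end of a word that is not a proper prefix of any other stored word.
Those words: "00000001000", "00000011100", "00000011101", "00000100", "0010001", "00100101101", "00111001000", "0011111001"
Leaf count: 8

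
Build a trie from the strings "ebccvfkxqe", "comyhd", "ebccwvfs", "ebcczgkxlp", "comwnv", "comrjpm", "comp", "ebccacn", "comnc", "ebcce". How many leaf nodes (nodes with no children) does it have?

10

A leaf is a node with no children — equivalently, the end of a word that is not a proper prefix of any other stored word.
Those words: "comnc", "comp", "comrjpm", "comwnv", "comyhd", "ebccacn", "ebcce", "ebccvfkxqe", "ebccwvfs", "ebcczgkxlp"
Leaf count: 10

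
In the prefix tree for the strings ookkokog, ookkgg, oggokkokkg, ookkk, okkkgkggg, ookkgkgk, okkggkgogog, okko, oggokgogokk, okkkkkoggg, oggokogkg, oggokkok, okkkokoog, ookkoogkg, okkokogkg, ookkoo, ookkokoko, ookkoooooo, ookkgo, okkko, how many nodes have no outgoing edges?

16

A leaf is a node with no children — equivalently, the end of a word that is not a proper prefix of any other stored word.
Those words: "oggokgogokk", "oggokkokkg", "oggokogkg", "okkggkgogog", "okkkgkggg", "okkkkkoggg", "okkkokoog", "okkokogkg", "ookkgg", "ookkgkgk", "ookkgo", "ookkk", "ookkokog", "ookkokoko", "ookkoogkg", "ookkoooooo"
Leaf count: 16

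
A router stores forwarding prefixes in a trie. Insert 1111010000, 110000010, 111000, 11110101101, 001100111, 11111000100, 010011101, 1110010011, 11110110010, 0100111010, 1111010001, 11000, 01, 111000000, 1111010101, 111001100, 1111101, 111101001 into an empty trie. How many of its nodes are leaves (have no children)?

14

A leaf is a node with no children — equivalently, the end of a word that is not a proper prefix of any other stored word.
Those words: "001100111", "0100111010", "110000010", "111000000", "1110010011", "111001100", "1111010000", "1111010001", "111101001", "1111010101", "11110101101", "11110110010", "11111000100", "1111101"
Leaf count: 14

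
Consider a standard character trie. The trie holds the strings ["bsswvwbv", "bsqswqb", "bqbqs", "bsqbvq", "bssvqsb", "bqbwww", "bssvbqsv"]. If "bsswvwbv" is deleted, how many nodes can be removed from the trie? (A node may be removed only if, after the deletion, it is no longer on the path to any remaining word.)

After clearing the end-marker at "bsswvwbv", prune upward until reaching a node still needed by another word.
The suffix "wvwbv" (5 nodes) is used only by "bsswvwbv"; the node for "bss" still has the child "v", so pruning stops there.
Nodes removed: 5

5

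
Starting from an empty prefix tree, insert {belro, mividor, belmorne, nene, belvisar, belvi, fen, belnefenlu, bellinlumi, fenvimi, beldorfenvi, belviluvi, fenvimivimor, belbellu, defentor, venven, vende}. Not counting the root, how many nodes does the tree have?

Trace insertions, counting only characters that open a new branch:
  "belro" → 5 new (b, e, l, r, o)
  "mividor" → 7 new (m, i, v, i, d, o, r)
  "belmorne" → prefix "bel" already present; 5 new (m, o, r, n, e)
  "nene" → 4 new (n, e, n, e)
  "belvisar" → prefix "bel" already present; 5 new (v, i, s, a, r)
  "belvi" → prefix "belvi" already present; 0 new (none)
  "fen" → 3 new (f, e, n)
  "belnefenlu" → prefix "bel" already present; 7 new (n, e, f, e, n, l, u)
  "bellinlumi" → prefix "bel" already present; 7 new (l, i, n, l, u, m, i)
  "fenvimi" → prefix "fen" already present; 4 new (v, i, m, i)
  "beldorfenvi" → prefix "bel" already present; 8 new (d, o, r, f, e, n, v, i)
  "belviluvi" → prefix "belvi" already present; 4 new (l, u, v, i)
  "fenvimivimor" → prefix "fenvimi" already present; 5 new (v, i, m, o, r)
  "belbellu" → prefix "bel" already present; 5 new (b, e, l, l, u)
  "defentor" → 8 new (d, e, f, e, n, t, o, r)
  "venven" → 6 new (v, e, n, v, e, n)
  "vende" → prefix "ven" already present; 2 new (d, e)
Total nodes = 5 + 7 + 5 + 4 + 5 + 0 + 3 + 7 + 7 + 4 + 8 + 4 + 5 + 5 + 8 + 6 + 2 = 85

85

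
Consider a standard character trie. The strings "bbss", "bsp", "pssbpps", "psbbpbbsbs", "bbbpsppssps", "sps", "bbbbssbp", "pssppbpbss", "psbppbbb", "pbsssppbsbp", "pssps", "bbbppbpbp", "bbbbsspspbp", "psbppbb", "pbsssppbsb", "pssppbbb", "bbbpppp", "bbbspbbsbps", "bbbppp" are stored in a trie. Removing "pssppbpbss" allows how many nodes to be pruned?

4

After clearing the end-marker at "pssppbpbss", prune upward until reaching a node still needed by another word.
The suffix "pbss" (4 nodes) is used only by "pssppbpbss"; the node for "pssppb" still has the child "b", so pruning stops there.
Nodes removed: 4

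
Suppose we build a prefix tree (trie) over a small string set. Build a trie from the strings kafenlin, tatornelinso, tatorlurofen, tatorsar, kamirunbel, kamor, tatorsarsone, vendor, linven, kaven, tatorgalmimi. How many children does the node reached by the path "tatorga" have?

1

Walk "tatorga" from the root, arriving at one node.
Characters that immediately follow "tatorga" among the stored strings: {l}.
That node has 1 child edge.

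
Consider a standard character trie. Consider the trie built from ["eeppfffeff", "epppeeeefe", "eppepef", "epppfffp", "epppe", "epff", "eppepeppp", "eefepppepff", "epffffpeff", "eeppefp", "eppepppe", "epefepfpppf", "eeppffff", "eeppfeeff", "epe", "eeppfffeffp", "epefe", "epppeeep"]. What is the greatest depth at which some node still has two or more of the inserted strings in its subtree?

10

Equivalently: take the maximum, over all pairs, of their longest common prefix length.
"eeppfffeff" and "eeppfffeffp" agree on "eeppfffeff" (10 characters) before diverging; nothing deeper is shared.
Longest shared-prefix length: 10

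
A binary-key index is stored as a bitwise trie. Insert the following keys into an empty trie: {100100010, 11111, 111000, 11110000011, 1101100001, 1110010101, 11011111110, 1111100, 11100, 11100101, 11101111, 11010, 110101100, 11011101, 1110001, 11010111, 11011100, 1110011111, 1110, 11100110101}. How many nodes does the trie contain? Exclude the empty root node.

66

For each word, the new-node count is its length minus the longest prefix already in the trie:
  "100100010" → 9 new (1, 0, 0, 1, 0, 0, 0, 1, 0)
  "11111" → prefix "1" already present; 4 new (1, 1, 1, 1)
  "111000" → prefix "111" already present; 3 new (0, 0, 0)
  "11110000011" → prefix "1111" already present; 7 new (0, 0, 0, 0, 0, 1, 1)
  "1101100001" → prefix "11" already present; 8 new (0, 1, 1, 0, 0, 0, 0, 1)
  "1110010101" → prefix "11100" already present; 5 new (1, 0, 1, 0, 1)
  "11011111110" → prefix "11011" already present; 6 new (1, 1, 1, 1, 1, 0)
  "1111100" → prefix "11111" already present; 2 new (0, 0)
  "11100" → prefix "11100" already present; 0 new (none)
  "11100101" → prefix "11100101" already present; 0 new (none)
  "11101111" → prefix "1110" already present; 4 new (1, 1, 1, 1)
  "11010" → prefix "1101" already present; 1 new (0)
  "110101100" → prefix "11010" already present; 4 new (1, 1, 0, 0)
  "11011101" → prefix "110111" already present; 2 new (0, 1)
  "1110001" → prefix "111000" already present; 1 new (1)
  "11010111" → prefix "1101011" already present; 1 new (1)
  "11011100" → prefix "1101110" already present; 1 new (0)
  "1110011111" → prefix "111001" already present; 4 new (1, 1, 1, 1)
  "1110" → prefix "1110" already present; 0 new (none)
  "11100110101" → prefix "1110011" already present; 4 new (0, 1, 0, 1)
Total nodes = 9 + 4 + 3 + 7 + 8 + 5 + 6 + 2 + 0 + 0 + 4 + 1 + 4 + 2 + 1 + 1 + 1 + 4 + 0 + 4 = 66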